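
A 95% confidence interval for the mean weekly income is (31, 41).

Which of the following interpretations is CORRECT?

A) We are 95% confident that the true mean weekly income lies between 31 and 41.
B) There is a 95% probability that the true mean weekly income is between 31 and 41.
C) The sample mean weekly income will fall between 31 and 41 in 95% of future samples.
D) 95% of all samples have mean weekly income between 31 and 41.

A confidence interval represents our confidence in the procedure, not a probability statement about the parameter.

Key concept: If we repeated this sampling process many times and computed a 95% CI each time, about 95% of those intervals would contain the true population parameter.

For this specific interval (31, 41):
- Midpoint (point estimate): 36
- Margin of error: 5

The correct interpretation is the one stating confidence that the true parameter lies in the interval — option A.

A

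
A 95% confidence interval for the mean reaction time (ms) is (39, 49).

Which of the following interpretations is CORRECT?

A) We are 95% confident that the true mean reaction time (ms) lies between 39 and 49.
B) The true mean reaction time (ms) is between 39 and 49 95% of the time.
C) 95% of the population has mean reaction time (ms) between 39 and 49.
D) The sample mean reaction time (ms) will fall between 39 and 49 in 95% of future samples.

A confidence interval represents our confidence in the procedure, not a probability statement about the parameter.

Key concept: If we repeated this sampling process many times and computed a 95% CI each time, about 95% of those intervals would contain the true population parameter.

For this specific interval (39, 49):
- Midpoint (point estimate): 44
- Margin of error: 5

The correct interpretation is the one stating confidence that the true parameter lies in the interval — option A.

A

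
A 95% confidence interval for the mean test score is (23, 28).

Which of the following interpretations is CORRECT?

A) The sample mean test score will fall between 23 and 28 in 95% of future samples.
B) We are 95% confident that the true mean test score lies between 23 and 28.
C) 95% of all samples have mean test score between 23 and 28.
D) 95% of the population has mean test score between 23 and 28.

A confidence interval represents our confidence in the procedure, not a probability statement about the parameter.

Key concept: If we repeated this sampling process many times and computed a 95% CI each time, about 95% of those intervals would contain the true population parameter.

For this specific interval (23, 28):
- Midpoint (point estimate): 25.5
- Margin of error: 2.5

The correct interpretation is the one stating confidence that the true parameter lies in the interval — option B.

B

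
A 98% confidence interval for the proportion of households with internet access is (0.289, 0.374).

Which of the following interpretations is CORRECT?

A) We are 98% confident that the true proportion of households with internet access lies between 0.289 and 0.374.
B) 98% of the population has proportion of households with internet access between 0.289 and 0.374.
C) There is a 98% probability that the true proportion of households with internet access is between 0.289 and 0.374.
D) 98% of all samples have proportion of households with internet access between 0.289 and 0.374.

A confidence interval represents our confidence in the procedure, not a probability statement about the parameter.

Key concept: If we repeated this sampling process many times and computed a 98% CI each time, about 98% of those intervals would contain the true population parameter.

For this specific interval (0.289, 0.374):
- Midpoint (point estimate): 0.3315
- Margin of error: 0.0425

The correct interpretation is the one stating confidence that the true parameter lies in the interval — option A.

A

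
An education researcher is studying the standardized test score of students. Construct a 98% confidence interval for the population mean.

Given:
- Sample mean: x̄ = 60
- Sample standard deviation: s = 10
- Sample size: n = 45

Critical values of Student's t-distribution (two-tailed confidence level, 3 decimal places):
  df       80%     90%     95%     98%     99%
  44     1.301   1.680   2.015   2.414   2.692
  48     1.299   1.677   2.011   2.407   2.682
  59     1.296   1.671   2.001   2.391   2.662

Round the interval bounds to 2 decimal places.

The population standard deviation σ is unknown (only the sample standard deviation s is given), so use a t-interval with df = n - 1 = 45 - 1 = 44.

For 98% confidence with df = 44, t* = 2.414 (from t-table)

Standard error: SE = s/√n = 10/√45 = 1.490712

Margin of error: E = t* × SE = 2.414 × 1.490712 = 3.5986

T-interval: x̄ ± E = 60 ± 3.5986 = (56.4014, 63.5986)

Rounded to 2 decimal places:

(56.40, 63.60)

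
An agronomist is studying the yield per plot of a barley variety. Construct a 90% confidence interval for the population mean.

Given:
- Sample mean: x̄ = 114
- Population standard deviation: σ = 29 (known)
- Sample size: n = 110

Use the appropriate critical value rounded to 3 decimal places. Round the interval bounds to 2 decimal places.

The population standard deviation σ is known, so use a z-interval (standard normal critical value).

For 90% confidence, z* = 1.645 (from standard normal table)

Standard error: SE = σ/√n = 29/√110 = 2.765042

Margin of error: E = z* × SE = 1.645 × 2.765042 = 4.5485

Z-interval: x̄ ± E = 114 ± 4.5485 = (109.4515, 118.5485)

Rounded to 2 decimal places:

(109.45, 118.55)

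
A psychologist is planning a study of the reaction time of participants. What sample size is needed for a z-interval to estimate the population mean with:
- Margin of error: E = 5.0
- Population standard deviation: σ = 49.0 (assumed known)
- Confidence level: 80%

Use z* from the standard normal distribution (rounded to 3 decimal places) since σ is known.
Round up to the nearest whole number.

Using z* since population σ is known (z-interval formula).

For 80% confidence, z* = 1.282 (from standard normal table)

Sample size formula for z-interval: n = (z*σ/E)²

n = (1.282 × 49.0 / 5.0)²
  = (12.563600)²
  = 157.8440

Round up to the nearest whole number: n = 158

158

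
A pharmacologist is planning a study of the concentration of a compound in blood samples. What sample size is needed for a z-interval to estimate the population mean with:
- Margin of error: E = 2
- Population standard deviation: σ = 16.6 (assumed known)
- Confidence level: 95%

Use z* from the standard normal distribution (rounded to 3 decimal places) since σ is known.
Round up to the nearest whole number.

Using z* since population σ is known (z-interval formula).

For 95% confidence, z* = 1.96 (from standard normal table)

Sample size formula for z-interval: n = (z*σ/E)²

n = (1.96 × 16.6 / 2)²
  = (16.268000)²
  = 264.6478

Round up to the nearest whole number: n = 265

265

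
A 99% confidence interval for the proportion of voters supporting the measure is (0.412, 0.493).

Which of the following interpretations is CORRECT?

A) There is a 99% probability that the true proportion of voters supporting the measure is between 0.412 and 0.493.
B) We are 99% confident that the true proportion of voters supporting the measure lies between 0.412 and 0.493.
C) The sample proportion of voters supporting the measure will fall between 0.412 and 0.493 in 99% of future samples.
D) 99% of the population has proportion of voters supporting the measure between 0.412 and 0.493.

A confidence interval represents our confidence in the procedure, not a probability statement about the parameter.

Key concept: If we repeated this sampling process many times and computed a 99% CI each time, about 99% of those intervals would contain the true population parameter.

For this specific interval (0.412, 0.493):
- Midpoint (point estimate): 0.4525
- Margin of error: 0.0405

The correct interpretation is the one stating confidence that the true parameter lies in the interval — option B.

B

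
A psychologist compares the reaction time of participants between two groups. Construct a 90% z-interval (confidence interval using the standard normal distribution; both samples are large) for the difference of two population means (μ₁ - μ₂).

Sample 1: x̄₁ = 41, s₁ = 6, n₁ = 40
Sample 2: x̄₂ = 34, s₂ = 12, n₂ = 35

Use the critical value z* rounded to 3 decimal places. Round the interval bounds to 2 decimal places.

Both samples are large (n₁ = 40 ≥ 30, n₂ = 35 ≥ 30), so a z-interval for the difference of means applies.

Point estimate: x̄₁ - x̄₂ = 41 - 34 = 7

Standard error: SE = √(s₁²/n₁ + s₂²/n₂)
= √(6²/40 + 12²/35)
= √(0.900000 + 4.114286)
= 2.239260

For 90% confidence, z* = 1.645 (from standard normal table)
Margin of error: E = z* × SE = 1.645 × 2.239260 = 3.6836

Z-interval: (x̄₁ - x̄₂) ± E = 7 ± 3.6836 = (3.3164, 10.6836)

Rounded to 2 decimal places:

(3.32, 10.68)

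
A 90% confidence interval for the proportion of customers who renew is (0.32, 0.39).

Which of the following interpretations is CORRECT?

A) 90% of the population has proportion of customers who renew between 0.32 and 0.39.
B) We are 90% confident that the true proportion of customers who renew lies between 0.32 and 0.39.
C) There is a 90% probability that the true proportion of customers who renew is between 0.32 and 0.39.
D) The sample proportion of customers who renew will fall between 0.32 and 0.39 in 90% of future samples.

A confidence interval represents our confidence in the procedure, not a probability statement about the parameter.

Key concept: If we repeated this sampling process many times and computed a 90% CI each time, about 90% of those intervals would contain the true population parameter.

For this specific interval (0.32, 0.39):
- Midpoint (point estimate): 0.355
- Margin of error: 0.035

The correct interpretation is the one stating confidence that the true parameter lies in the interval — option B.

B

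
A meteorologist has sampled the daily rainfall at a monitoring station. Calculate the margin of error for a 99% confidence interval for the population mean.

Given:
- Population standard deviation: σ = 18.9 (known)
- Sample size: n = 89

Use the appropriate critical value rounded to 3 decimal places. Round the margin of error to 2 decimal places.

The population standard deviation σ is known, so use the z-interval margin of error formula.

For 99% confidence, z* = 2.576 (from standard normal table)

Margin of error formula for z-interval: E = z* × σ/√n

E = 2.576 × 18.9/√89
  = 2.576 × 2.003396
  = 5.1607

Rounded to 2 decimal places:

5.16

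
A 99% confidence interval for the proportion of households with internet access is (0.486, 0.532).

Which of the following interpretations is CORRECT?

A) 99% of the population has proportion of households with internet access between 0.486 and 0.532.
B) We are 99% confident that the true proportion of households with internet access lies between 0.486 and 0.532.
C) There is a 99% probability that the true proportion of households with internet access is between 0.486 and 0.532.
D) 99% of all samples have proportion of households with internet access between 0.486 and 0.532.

A confidence interval represents our confidence in the procedure, not a probability statement about the parameter.

Key concept: If we repeated this sampling process many times and computed a 99% CI each time, about 99% of those intervals would contain the true population parameter.

For this specific interval (0.486, 0.532):
- Midpoint (point estimate): 0.509
- Margin of error: 0.023

The correct interpretation is the one stating confidence that the true parameter lies in the interval — option B.

B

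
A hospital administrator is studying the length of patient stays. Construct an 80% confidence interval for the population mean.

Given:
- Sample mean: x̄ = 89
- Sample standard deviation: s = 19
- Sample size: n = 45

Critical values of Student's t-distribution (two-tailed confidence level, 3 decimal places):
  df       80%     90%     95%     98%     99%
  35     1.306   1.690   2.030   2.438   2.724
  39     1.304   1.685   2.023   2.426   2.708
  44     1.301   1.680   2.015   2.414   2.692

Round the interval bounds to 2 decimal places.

The population standard deviation σ is unknown (only the sample standard deviation s is given), so use a t-interval with df = n - 1 = 45 - 1 = 44.

For 80% confidence with df = 44, t* = 1.301 (from t-table)

Standard error: SE = s/√n = 19/√45 = 2.832353

Margin of error: E = t* × SE = 1.301 × 2.832353 = 3.6849

T-interval: x̄ ± E = 89 ± 3.6849 = (85.3151, 92.6849)

Rounded to 2 decimal places:

(85.32, 92.68)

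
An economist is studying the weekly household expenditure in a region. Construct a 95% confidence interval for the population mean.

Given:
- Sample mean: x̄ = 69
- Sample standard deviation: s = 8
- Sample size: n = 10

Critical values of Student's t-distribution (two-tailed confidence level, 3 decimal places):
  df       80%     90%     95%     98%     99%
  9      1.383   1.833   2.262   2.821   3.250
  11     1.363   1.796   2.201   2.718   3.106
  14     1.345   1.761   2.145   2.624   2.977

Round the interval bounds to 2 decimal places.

The population standard deviation σ is unknown (only the sample standard deviation s is given), so use a t-interval with df = n - 1 = 10 - 1 = 9.

For 95% confidence with df = 9, t* = 2.262 (from t-table)

Standard error: SE = s/√n = 8/√10 = 2.529822

Margin of error: E = t* × SE = 2.262 × 2.529822 = 5.7225

T-interval: x̄ ± E = 69 ± 5.7225 = (63.2775, 74.7225)

Rounded to 2 decimal places:

(63.28, 74.72)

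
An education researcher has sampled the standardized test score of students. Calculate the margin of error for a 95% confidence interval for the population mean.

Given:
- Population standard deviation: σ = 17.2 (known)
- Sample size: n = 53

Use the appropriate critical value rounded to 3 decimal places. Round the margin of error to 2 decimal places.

The population standard deviation σ is known, so use the z-interval margin of error formula.

For 95% confidence, z* = 1.96 (from standard normal table)

Margin of error formula for z-interval: E = z* × σ/√n

E = 1.96 × 17.2/√53
  = 1.96 × 2.362602
  = 4.6307

Rounded to 2 decimal places:

4.63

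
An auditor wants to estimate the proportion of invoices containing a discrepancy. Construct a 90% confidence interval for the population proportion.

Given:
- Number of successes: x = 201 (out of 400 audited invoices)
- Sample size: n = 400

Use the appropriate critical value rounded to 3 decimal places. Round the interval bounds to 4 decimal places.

Sample proportion: p̂ = 201/400 = 0.502500

Check conditions for normal approximation:
  np̂ = 201 ≥ 10 ✓
  n(1-p̂) = 199 ≥ 10 ✓

The sample is large enough, so use a z-interval (normal approximation) for the proportion.

For 90% confidence, z* = 1.645 (from standard normal table)

Standard error: SE = √(p̂(1-p̂)/n) = √(0.502500×0.497500/400) = 0.02499969

Margin of error: E = z* × SE = 1.645 × 0.02499969 = 0.041124

Z-interval: p̂ ± E = 0.502500 ± 0.041124 = (0.461376, 0.543624)

Rounded to 4 decimal places:

(0.4614, 0.5436)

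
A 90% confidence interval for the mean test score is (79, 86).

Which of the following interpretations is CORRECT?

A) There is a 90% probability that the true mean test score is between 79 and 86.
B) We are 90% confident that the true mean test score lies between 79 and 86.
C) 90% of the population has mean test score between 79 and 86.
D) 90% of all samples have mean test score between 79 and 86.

A confidence interval represents our confidence in the procedure, not a probability statement about the parameter.

Key concept: If we repeated this sampling process many times and computed a 90% CI each time, about 90% of those intervals would contain the true population parameter.

For this specific interval (79, 86):
- Midpoint (point estimate): 82.5
- Margin of error: 3.5

The correct interpretation is the one stating confidence that the true parameter lies in the interval — option B.

B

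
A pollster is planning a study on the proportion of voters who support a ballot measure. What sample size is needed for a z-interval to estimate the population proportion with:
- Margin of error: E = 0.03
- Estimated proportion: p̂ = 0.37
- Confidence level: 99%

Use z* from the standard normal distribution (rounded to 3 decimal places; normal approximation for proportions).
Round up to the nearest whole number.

Using z* for proportion z-interval (normal approximation).

For 99% confidence, z* = 2.576 (from standard normal table)

Sample size formula for proportion z-interval: n = z*²p̂(1-p̂)/E²

n = 2.576² × 0.37 × 0.63 / 0.03²
  = 6.635776 × 0.2331 / 0.0009
  = 1718.6660

Round up to the nearest whole number: n = 1719

1719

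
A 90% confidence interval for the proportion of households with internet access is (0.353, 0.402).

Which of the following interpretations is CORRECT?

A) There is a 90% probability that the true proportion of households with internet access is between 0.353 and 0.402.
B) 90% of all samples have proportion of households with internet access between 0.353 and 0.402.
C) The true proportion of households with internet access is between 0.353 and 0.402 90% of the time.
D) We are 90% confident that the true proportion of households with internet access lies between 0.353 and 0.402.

A confidence interval represents our confidence in the procedure, not a probability statement about the parameter.

Key concept: If we repeated this sampling process many times and computed a 90% CI each time, about 90% of those intervals would contain the true population parameter.

For this specific interval (0.353, 0.402):
- Midpoint (point estimate): 0.3775
- Margin of error: 0.0245

The correct interpretation is the one stating confidence that the true parameter lies in the interval — option D.

D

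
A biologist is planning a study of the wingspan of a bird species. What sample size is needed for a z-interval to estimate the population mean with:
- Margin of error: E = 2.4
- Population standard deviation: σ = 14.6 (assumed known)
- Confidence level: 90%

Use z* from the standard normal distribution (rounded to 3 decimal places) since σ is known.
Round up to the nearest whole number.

Using z* since population σ is known (z-interval formula).

For 90% confidence, z* = 1.645 (from standard normal table)

Sample size formula for z-interval: n = (z*σ/E)²

n = (1.645 × 14.6 / 2.4)²
  = (10.007083)²
  = 100.1417

Round up to the nearest whole number: n = 101

101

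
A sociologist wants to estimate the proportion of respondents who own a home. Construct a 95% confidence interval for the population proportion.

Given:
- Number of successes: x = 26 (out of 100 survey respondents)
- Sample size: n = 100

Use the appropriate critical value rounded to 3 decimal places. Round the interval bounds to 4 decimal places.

Sample proportion: p̂ = 26/100 = 0.260000

Check conditions for normal approximation:
  np̂ = 26 ≥ 10 ✓
  n(1-p̂) = 74 ≥ 10 ✓

The sample is large enough, so use a z-interval (normal approximation) for the proportion.

For 95% confidence, z* = 1.96 (from standard normal table)

Standard error: SE = √(p̂(1-p̂)/n) = √(0.260000×0.740000/100) = 0.04386342

Margin of error: E = z* × SE = 1.96 × 0.04386342 = 0.085972

Z-interval: p̂ ± E = 0.260000 ± 0.085972 = (0.174028, 0.345972)

Rounded to 4 decimal places:

(0.1740, 0.3460)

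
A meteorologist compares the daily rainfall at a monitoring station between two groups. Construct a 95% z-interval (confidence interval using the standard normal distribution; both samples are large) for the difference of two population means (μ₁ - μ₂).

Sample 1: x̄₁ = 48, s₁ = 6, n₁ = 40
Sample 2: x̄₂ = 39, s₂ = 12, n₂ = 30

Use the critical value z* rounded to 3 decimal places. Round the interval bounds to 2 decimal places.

Both samples are large (n₁ = 40 ≥ 30, n₂ = 30 ≥ 30), so a z-interval for the difference of means applies.

Point estimate: x̄₁ - x̄₂ = 48 - 39 = 9

Standard error: SE = √(s₁²/n₁ + s₂²/n₂)
= √(6²/40 + 12²/30)
= √(0.900000 + 4.800000)
= 2.387467

For 95% confidence, z* = 1.96 (from standard normal table)
Margin of error: E = z* × SE = 1.96 × 2.387467 = 4.6794

Z-interval: (x̄₁ - x̄₂) ± E = 9 ± 4.6794 = (4.3206, 13.6794)

Rounded to 2 decimal places:

(4.32, 13.68)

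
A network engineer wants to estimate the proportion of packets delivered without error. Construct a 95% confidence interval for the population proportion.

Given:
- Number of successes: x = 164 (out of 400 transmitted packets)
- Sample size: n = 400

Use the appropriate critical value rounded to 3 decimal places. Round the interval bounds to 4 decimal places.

Sample proportion: p̂ = 164/400 = 0.410000

Check conditions for normal approximation:
  np̂ = 164 ≥ 10 ✓
  n(1-p̂) = 236 ≥ 10 ✓

The sample is large enough, so use a z-interval (normal approximation) for the proportion.

For 95% confidence, z* = 1.96 (from standard normal table)

Standard error: SE = √(p̂(1-p̂)/n) = √(0.410000×0.590000/400) = 0.02459167

Margin of error: E = z* × SE = 1.96 × 0.02459167 = 0.048200

Z-interval: p̂ ± E = 0.410000 ± 0.048200 = (0.361800, 0.458200)

Rounded to 4 decimal places:

(0.3618, 0.4582)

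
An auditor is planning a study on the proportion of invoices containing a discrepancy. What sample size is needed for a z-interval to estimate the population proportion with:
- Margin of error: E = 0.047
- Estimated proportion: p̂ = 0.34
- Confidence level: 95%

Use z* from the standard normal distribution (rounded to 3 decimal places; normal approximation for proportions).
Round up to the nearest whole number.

Using z* for proportion z-interval (normal approximation).

For 95% confidence, z* = 1.96 (from standard normal table)

Sample size formula for proportion z-interval: n = z*²p̂(1-p̂)/E²

n = 1.96² × 0.34 × 0.66 / 0.047²
  = 3.8416 × 0.2244 / 0.002209
  = 390.2467

Round up to the nearest whole number: n = 391

391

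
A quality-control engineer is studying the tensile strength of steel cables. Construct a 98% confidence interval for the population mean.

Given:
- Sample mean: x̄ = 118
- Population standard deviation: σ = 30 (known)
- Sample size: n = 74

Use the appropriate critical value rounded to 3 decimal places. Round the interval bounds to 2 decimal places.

The population standard deviation σ is known, so use a z-interval (standard normal critical value).

For 98% confidence, z* = 2.326 (from standard normal table)

Standard error: SE = σ/√n = 30/√74 = 3.487429

Margin of error: E = z* × SE = 2.326 × 3.487429 = 8.1118

Z-interval: x̄ ± E = 118 ± 8.1118 = (109.8882, 126.1118)

Rounded to 2 decimal places:

(109.89, 126.11)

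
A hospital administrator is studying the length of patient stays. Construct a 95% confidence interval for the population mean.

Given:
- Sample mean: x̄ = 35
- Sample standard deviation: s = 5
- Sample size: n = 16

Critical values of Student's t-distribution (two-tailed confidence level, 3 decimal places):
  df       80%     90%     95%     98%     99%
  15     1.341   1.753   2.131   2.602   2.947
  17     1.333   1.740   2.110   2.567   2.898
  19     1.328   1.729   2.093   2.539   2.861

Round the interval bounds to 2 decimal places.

The population standard deviation σ is unknown (only the sample standard deviation s is given), so use a t-interval with df = n - 1 = 16 - 1 = 15.

For 95% confidence with df = 15, t* = 2.131 (from t-table)

Standard error: SE = s/√n = 5/√16 = 1.250000

Margin of error: E = t* × SE = 2.131 × 1.250000 = 2.6637

T-interval: x̄ ± E = 35 ± 2.6637 = (32.3362, 37.6638)

Rounded to 2 decimal places:

(32.34, 37.66)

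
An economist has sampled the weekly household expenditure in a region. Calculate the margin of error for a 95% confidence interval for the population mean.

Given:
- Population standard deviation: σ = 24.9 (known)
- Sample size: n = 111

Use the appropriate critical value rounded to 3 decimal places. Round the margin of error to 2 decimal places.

The population standard deviation σ is known, so use the z-interval margin of error formula.

For 95% confidence, z* = 1.96 (from standard normal table)

Margin of error formula for z-interval: E = z* × σ/√n

E = 1.96 × 24.9/√111
  = 1.96 × 2.363403
  = 4.6323

Rounded to 2 decimal places:

4.63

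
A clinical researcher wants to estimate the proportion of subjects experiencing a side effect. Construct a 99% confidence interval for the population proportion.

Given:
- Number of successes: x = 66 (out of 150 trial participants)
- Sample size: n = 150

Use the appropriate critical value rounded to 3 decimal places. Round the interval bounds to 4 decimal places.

Sample proportion: p̂ = 66/150 = 0.440000

Check conditions for normal approximation:
  np̂ = 66 ≥ 10 ✓
  n(1-p̂) = 84 ≥ 10 ✓

The sample is large enough, so use a z-interval (normal approximation) for the proportion.

For 99% confidence, z* = 2.576 (from standard normal table)

Standard error: SE = √(p̂(1-p̂)/n) = √(0.440000×0.560000/150) = 0.04052982

Margin of error: E = z* × SE = 2.576 × 0.04052982 = 0.104405

Z-interval: p̂ ± E = 0.440000 ± 0.104405 = (0.335595, 0.544405)

Rounded to 4 decimal places:

(0.3356, 0.5444)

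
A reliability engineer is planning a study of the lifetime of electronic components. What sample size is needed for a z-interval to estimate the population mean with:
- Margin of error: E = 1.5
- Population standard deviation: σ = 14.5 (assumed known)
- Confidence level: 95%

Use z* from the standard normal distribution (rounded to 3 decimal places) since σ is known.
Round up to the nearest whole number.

Using z* since population σ is known (z-interval formula).

For 95% confidence, z* = 1.96 (from standard normal table)

Sample size formula for z-interval: n = (z*σ/E)²

n = (1.96 × 14.5 / 1.5)²
  = (18.946667)²
  = 358.9762

Round up to the nearest whole number: n = 359

359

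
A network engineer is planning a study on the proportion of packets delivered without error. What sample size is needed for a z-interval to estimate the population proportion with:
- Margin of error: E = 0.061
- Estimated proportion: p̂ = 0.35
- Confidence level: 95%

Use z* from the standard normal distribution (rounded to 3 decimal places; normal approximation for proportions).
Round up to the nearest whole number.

Using z* for proportion z-interval (normal approximation).

For 95% confidence, z* = 1.96 (from standard normal table)

Sample size formula for proportion z-interval: n = z*²p̂(1-p̂)/E²

n = 1.96² × 0.35 × 0.65 / 0.061²
  = 3.8416 × 0.2275 / 0.003721
  = 234.8734

Round up to the nearest whole number: n = 235

235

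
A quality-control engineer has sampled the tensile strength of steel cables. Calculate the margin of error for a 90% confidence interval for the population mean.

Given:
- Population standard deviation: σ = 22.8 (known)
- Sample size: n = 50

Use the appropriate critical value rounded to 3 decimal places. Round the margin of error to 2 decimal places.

The population standard deviation σ is known, so use the z-interval margin of error formula.

For 90% confidence, z* = 1.645 (from standard normal table)

Margin of error formula for z-interval: E = z* × σ/√n

E = 1.645 × 22.8/√50
  = 1.645 × 3.224407
  = 5.3041

Rounded to 2 decimal places:

5.30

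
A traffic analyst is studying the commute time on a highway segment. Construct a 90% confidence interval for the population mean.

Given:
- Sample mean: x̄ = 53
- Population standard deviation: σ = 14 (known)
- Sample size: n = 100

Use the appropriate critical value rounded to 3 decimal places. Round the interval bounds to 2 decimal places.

The population standard deviation σ is known, so use a z-interval (standard normal critical value).

For 90% confidence, z* = 1.645 (from standard normal table)

Standard error: SE = σ/√n = 14/√100 = 1.400000

Margin of error: E = z* × SE = 1.645 × 1.400000 = 2.3030

Z-interval: x̄ ± E = 53 ± 2.3030 = (50.6970, 55.3030)

Rounded to 2 decimal places:

(50.70, 55.30)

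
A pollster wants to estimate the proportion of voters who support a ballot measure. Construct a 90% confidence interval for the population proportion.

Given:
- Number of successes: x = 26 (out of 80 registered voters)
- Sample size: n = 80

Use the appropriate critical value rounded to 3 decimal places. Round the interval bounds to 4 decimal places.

Sample proportion: p̂ = 26/80 = 0.325000

Check conditions for normal approximation:
  np̂ = 26 ≥ 10 ✓
  n(1-p̂) = 54 ≥ 10 ✓

The sample is large enough, so use a z-interval (normal approximation) for the proportion.

For 90% confidence, z* = 1.645 (from standard normal table)

Standard error: SE = √(p̂(1-p̂)/n) = √(0.325000×0.675000/80) = 0.05236590

Margin of error: E = z* × SE = 1.645 × 0.05236590 = 0.086142

Z-interval: p̂ ± E = 0.325000 ± 0.086142 = (0.238858, 0.411142)

Rounded to 4 decimal places:

(0.2389, 0.4111)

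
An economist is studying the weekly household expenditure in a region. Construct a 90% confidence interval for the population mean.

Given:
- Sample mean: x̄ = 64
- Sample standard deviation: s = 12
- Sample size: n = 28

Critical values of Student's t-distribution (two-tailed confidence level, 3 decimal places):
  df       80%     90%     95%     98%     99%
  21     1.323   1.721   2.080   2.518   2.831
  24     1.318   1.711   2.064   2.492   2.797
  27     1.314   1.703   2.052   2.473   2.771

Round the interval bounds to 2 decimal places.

The population standard deviation σ is unknown (only the sample standard deviation s is given), so use a t-interval with df = n - 1 = 28 - 1 = 27.

For 90% confidence with df = 27, t* = 1.703 (from t-table)

Standard error: SE = s/√n = 12/√28 = 2.267787

Margin of error: E = t* × SE = 1.703 × 2.267787 = 3.8620

T-interval: x̄ ± E = 64 ± 3.8620 = (60.1380, 67.8620)

Rounded to 2 decimal places:

(60.14, 67.86)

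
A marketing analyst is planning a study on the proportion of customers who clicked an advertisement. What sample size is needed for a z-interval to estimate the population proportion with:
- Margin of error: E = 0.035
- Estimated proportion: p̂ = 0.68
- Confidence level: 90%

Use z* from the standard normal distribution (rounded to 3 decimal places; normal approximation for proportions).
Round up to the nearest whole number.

Using z* for proportion z-interval (normal approximation).

For 90% confidence, z* = 1.645 (from standard normal table)

Sample size formula for proportion z-interval: n = z*²p̂(1-p̂)/E²

n = 1.645² × 0.68 × 0.32 / 0.035²
  = 2.706025 × 0.2176 / 0.001225
  = 480.6784

Round up to the nearest whole number: n = 481

481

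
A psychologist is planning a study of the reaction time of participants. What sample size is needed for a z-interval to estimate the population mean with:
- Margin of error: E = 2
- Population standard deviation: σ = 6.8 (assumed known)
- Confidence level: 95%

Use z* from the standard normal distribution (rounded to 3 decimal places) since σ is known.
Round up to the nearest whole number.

Using z* since population σ is known (z-interval formula).

For 95% confidence, z* = 1.96 (from standard normal table)

Sample size formula for z-interval: n = (z*σ/E)²

n = (1.96 × 6.8 / 2)²
  = (6.664000)²
  = 44.4089

Round up to the nearest whole number: n = 45

45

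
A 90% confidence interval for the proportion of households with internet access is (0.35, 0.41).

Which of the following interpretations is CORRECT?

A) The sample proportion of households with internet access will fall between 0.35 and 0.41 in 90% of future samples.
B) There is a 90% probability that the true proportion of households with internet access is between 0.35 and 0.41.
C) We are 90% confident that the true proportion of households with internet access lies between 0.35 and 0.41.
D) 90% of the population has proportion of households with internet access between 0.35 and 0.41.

A confidence interval represents our confidence in the procedure, not a probability statement about the parameter.

Key concept: If we repeated this sampling process many times and computed a 90% CI each time, about 90% of those intervals would contain the true population parameter.

For this specific interval (0.35, 0.41):
- Midpoint (point estimate): 0.38
- Margin of error: 0.03

The correct interpretation is the one stating confidence that the true parameter lies in the interval — option C.

C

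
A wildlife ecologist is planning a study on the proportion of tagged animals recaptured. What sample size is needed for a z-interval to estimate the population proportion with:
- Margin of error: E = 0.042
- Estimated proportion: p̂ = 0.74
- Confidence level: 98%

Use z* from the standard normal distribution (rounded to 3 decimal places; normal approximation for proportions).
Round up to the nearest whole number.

Using z* for proportion z-interval (normal approximation).

For 98% confidence, z* = 2.326 (from standard normal table)

Sample size formula for proportion z-interval: n = z*²p̂(1-p̂)/E²

n = 2.326² × 0.74 × 0.26 / 0.042²
  = 5.410276 × 0.1924 / 0.001764
  = 590.1004

Round up to the nearest whole number: n = 591

591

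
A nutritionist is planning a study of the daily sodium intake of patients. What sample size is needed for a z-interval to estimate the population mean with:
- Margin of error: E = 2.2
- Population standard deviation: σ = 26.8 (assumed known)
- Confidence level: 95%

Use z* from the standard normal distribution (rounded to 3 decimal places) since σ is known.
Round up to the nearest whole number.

Using z* since population σ is known (z-interval formula).

For 95% confidence, z* = 1.96 (from standard normal table)

Sample size formula for z-interval: n = (z*σ/E)²

n = (1.96 × 26.8 / 2.2)²
  = (23.876364)²
  = 570.0807

Round up to the nearest whole number: n = 571

571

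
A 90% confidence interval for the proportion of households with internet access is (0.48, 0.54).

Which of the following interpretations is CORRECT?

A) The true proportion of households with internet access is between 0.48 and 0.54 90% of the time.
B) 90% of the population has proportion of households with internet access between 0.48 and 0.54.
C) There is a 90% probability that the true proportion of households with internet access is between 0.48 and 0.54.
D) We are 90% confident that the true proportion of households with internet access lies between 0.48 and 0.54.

A confidence interval represents our confidence in the procedure, not a probability statement about the parameter.

Key concept: If we repeated this sampling process many times and computed a 90% CI each time, about 90% of those intervals would contain the true population parameter.

For this specific interval (0.48, 0.54):
- Midpoint (point estimate): 0.51
- Margin of error: 0.03

The correct interpretation is the one stating confidence that the true parameter lies in the interval — option D.

D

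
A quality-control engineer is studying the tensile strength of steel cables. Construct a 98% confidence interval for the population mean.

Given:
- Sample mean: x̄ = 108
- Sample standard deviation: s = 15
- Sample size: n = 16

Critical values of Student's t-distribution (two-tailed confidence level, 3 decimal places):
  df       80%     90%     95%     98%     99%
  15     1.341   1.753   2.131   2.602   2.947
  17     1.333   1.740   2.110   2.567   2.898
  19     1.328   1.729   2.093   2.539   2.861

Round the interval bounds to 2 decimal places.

The population standard deviation σ is unknown (only the sample standard deviation s is given), so use a t-interval with df = n - 1 = 16 - 1 = 15.

For 98% confidence with df = 15, t* = 2.602 (from t-table)

Standard error: SE = s/√n = 15/√16 = 3.750000

Margin of error: E = t* × SE = 2.602 × 3.750000 = 9.7575

T-interval: x̄ ± E = 108 ± 9.7575 = (98.2425, 117.7575)

Rounded to 2 decimal places:

(98.24, 117.76)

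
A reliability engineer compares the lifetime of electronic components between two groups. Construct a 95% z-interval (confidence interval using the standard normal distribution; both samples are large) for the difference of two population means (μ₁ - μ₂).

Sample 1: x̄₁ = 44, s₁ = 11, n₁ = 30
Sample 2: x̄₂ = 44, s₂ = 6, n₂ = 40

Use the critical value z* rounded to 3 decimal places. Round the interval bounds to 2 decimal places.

Both samples are large (n₁ = 30 ≥ 30, n₂ = 40 ≥ 30), so a z-interval for the difference of means applies.

Point estimate: x̄₁ - x̄₂ = 44 - 44 = 0

Standard error: SE = √(s₁²/n₁ + s₂²/n₂)
= √(11²/30 + 6²/40)
= √(4.033333 + 0.900000)
= 2.221111

For 95% confidence, z* = 1.96 (from standard normal table)
Margin of error: E = z* × SE = 1.96 × 2.221111 = 4.3534

Z-interval: (x̄₁ - x̄₂) ± E = 0 ± 4.3534 = (-4.3534, 4.3534)

Rounded to 2 decimal places:

(-4.35, 4.35)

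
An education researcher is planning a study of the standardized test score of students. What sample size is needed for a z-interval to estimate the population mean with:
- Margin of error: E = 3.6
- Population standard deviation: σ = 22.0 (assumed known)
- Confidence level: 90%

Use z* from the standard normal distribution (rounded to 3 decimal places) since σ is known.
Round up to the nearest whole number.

Using z* since population σ is known (z-interval formula).

For 90% confidence, z* = 1.645 (from standard normal table)

Sample size formula for z-interval: n = (z*σ/E)²

n = (1.645 × 22.0 / 3.6)²
  = (10.052778)²
  = 101.0583

Round up to the nearest whole number: n = 102

102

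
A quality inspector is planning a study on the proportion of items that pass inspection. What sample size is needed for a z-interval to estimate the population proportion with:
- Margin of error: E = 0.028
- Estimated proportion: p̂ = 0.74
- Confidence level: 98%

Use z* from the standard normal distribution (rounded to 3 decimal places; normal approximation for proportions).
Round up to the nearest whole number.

Using z* for proportion z-interval (normal approximation).

For 98% confidence, z* = 2.326 (from standard normal table)

Sample size formula for proportion z-interval: n = z*²p̂(1-p̂)/E²

n = 2.326² × 0.74 × 0.26 / 0.028²
  = 5.410276 × 0.1924 / 0.000784
  = 1327.7259

Round up to the nearest whole number: n = 1328

1328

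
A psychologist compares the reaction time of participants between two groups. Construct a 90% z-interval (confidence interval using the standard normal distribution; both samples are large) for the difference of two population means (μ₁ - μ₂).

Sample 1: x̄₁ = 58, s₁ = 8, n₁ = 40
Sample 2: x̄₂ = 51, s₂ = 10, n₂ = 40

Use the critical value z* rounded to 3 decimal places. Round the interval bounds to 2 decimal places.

Both samples are large (n₁ = 40 ≥ 30, n₂ = 40 ≥ 30), so a z-interval for the difference of means applies.

Point estimate: x̄₁ - x̄₂ = 58 - 51 = 7

Standard error: SE = √(s₁²/n₁ + s₂²/n₂)
= √(8²/40 + 10²/40)
= √(1.600000 + 2.500000)
= 2.024846

For 90% confidence, z* = 1.645 (from standard normal table)
Margin of error: E = z* × SE = 1.645 × 2.024846 = 3.3309

Z-interval: (x̄₁ - x̄₂) ± E = 7 ± 3.3309 = (3.6691, 10.3309)

Rounded to 2 decimal places:

(3.67, 10.33)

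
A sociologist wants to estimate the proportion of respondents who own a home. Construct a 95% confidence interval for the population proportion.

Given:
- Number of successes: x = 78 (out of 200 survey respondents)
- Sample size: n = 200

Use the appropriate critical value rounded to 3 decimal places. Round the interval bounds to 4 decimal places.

Sample proportion: p̂ = 78/200 = 0.390000

Check conditions for normal approximation:
  np̂ = 78 ≥ 10 ✓
  n(1-p̂) = 122 ≥ 10 ✓

The sample is large enough, so use a z-interval (normal approximation) for the proportion.

For 95% confidence, z* = 1.96 (from standard normal table)

Standard error: SE = √(p̂(1-p̂)/n) = √(0.390000×0.610000/200) = 0.03448913

Margin of error: E = z* × SE = 1.96 × 0.03448913 = 0.067599

Z-interval: p̂ ± E = 0.390000 ± 0.067599 = (0.322401, 0.457599)

Rounded to 4 decimal places:

(0.3224, 0.4576)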